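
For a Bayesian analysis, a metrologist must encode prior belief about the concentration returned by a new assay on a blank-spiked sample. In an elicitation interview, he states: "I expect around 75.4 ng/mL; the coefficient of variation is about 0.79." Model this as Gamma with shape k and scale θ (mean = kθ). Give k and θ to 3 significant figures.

For Gamma(k, scale θ): mean = kθ, variance = kθ², so CV = 1/√k.
CV = 0.79, hence k = 1/CV² = 1.6.
Then θ = mean/k = 75.4/1.6 = 47.1.

k ≈ 1.6, θ ≈ 47.1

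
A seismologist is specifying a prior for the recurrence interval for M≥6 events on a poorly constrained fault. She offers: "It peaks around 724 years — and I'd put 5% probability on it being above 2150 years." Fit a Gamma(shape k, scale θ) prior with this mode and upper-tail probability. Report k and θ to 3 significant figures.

k ≈ 3.24, θ ≈ 323

Gamma(k,θ) with k>1 has mode (k−1)θ, so θ = 724/(k−1).
Need P(X < 2150) = 0.95 with θ tied to k this way. Start at k = 2, θ = 724: P(X<2150) ≈ 0.796.
Too low — raise k to concentrate. Iterating converges to k ≈ 3.24.
Then θ = 724/(3.24−1) ≈ 323.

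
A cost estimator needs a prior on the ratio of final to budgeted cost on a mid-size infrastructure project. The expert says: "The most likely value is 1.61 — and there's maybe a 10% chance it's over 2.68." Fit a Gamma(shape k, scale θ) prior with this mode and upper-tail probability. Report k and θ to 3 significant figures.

Gamma(k,θ) with k>1 has mode (k−1)θ, so θ = 1.61/(k−1).
Need P(X < 2.68) = 0.9 with θ tied to k this way. Start at k = 2, θ = 1.61: P(X<2.68) ≈ 0.496.
Too low — raise k to concentrate. Iterating converges to k ≈ 8.27.
Then θ = 1.61/(8.27−1) ≈ 0.221.

k ≈ 8.27, θ ≈ 0.221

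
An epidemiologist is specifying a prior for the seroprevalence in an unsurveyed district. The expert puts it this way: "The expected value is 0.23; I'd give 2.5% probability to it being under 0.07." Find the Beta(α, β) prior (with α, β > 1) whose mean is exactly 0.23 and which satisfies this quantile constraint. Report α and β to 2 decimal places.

α ≈ 3.94, β ≈ 13.20

With mean 0.23 fixed, write α = 0.23s, β = 0.77s where s = α+β.
Need P(θ < 0.07) = 0.025 under Beta(0.23s, 0.77s). Normal approximation: (q−m)/√(m(1−m)/s) ≈ z_{0.025} = -1.96, so s ≈ 0.23·0.77·(-1.96)²/(0.07−0.23)² = 26.6.
At s = 26.6: P(θ<0.07) ≈ 0.006. Adjusting to match 0.025 gives s ≈ 17.14.
So α = 0.23·17.14 ≈ 3.94, β = 0.77·17.14 ≈ 13.20.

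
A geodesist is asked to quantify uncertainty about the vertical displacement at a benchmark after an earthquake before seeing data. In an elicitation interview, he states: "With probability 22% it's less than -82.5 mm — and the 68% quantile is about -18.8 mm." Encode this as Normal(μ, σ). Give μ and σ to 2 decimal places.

μ = -42.83, σ = 51.38

The p-quantile of Normal(μ,σ) is μ + z_p·σ, with z_{0.22} = -0.7722 and z_{0.68} = 0.4677.
Eliminate σ: μ = (z₂·x₁ − z₁·x₂)/(z₂ − z₁) = (0.4677·-82.5 − (-0.7722)·-18.8)/1.24 = -42.83.
Then σ = (x₂ − x₁)/(z₂ − z₁) = (-18.8 − -82.5)/1.24 = 51.38.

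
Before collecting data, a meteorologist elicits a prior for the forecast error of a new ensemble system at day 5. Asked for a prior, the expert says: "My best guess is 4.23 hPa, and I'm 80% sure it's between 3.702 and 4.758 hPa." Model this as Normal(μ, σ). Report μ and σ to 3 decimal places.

μ = 4.230, σ = 0.412

A symmetric 80% interval runs μ ± z·σ with z = 1.282.
Half-width = 0.528, so σ = 0.528/1.282 = 0.412.
μ is the stated best guess, 4.230.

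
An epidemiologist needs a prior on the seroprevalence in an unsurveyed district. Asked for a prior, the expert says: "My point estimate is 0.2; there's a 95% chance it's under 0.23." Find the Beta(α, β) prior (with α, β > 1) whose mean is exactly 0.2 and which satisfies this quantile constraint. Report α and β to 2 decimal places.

α ≈ 100.43, β ≈ 401.73

With mean 0.2 fixed, write α = 0.2s, β = 0.8s where s = α+β.
Need P(θ < 0.23) = 0.95 under Beta(0.2s, 0.8s). Normal approximation: (q−m)/√(m(1−m)/s) ≈ z_{0.95} = 1.64, so s ≈ 0.2·0.8·(1.64)²/(0.23−0.2)² = 481.0.
At s = 481.0: P(θ<0.23) ≈ 0.946. Adjusting to match 0.95 gives s ≈ 502.16.
So α = 0.2·502.16 ≈ 100.43, β = 0.8·502.16 ≈ 401.73.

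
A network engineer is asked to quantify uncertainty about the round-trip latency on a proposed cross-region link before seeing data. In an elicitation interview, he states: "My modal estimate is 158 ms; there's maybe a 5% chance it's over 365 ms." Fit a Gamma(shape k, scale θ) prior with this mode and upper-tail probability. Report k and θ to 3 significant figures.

k ≈ 4.91, θ ≈ 40.4

Gamma(k,θ) with k>1 has mode (k−1)θ, so θ = 158/(k−1).
Need P(X < 365) = 0.95 with θ tied to k this way. Start at k = 2, θ = 158: P(X<365) ≈ 0.671.
Too low — raise k to concentrate. Iterating converges to k ≈ 4.91.
Then θ = 158/(4.91−1) ≈ 40.4.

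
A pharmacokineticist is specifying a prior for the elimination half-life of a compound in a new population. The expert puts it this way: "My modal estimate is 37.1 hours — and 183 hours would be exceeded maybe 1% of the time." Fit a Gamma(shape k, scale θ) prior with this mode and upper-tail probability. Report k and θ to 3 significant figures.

k ≈ 2.55, θ ≈ 24

Gamma(k,θ) with k>1 has mode (k−1)θ, so θ = 37.1/(k−1).
Need P(X < 183) = 0.99 with θ tied to k this way. Start at k = 2, θ = 37.1: P(X<183) ≈ 0.957.
Too low — raise k to concentrate. Iterating converges to k ≈ 2.55.
Then θ = 37.1/(2.55−1) ≈ 24.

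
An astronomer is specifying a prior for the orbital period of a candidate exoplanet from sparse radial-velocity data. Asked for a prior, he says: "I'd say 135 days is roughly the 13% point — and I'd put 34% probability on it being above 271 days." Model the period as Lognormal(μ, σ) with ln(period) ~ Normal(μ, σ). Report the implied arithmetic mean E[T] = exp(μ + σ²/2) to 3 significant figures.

If T ~ Lognormal(μ,σ) then ln T ~ Normal(μ,σ), so the p-quantile of ln T is μ + z_p·σ.
ln(135) = 4.905 and ln(271) = 5.602; z_{0.13} = -1.126, z_{0.66} = 0.4125.
σ = (5.602 − 4.905)/(0.4125 − (-1.126)) = 0.453.
μ = 4.905 − (-1.126)·0.453 = 5.415.
E[T] = exp(μ + σ²/2) = exp(5.415 + 0.1025) = 249 days.

E[T] ≈ 249 days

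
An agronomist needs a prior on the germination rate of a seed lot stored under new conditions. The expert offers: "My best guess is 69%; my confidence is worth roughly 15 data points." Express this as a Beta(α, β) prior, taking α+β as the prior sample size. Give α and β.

Under the effective-sample-size interpretation, Beta(α, β) has prior mean α/(α+β) and prior sample size α+β.
So α+β = 15 and α/(α+β) = 0.69, giving α = 0.69·15 = 10.35 and β = 15 − 10.35 = 4.65.

α = 10.35, β = 4.65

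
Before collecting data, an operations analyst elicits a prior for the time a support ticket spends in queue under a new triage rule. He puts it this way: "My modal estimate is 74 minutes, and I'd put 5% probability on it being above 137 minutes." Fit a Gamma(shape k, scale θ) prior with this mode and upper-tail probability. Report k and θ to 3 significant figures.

Gamma(k,θ) with k>1 has mode (k−1)θ, so θ = 74/(k−1).
Need P(X < 137) = 0.95 with θ tied to k this way. Start at k = 2, θ = 74: P(X<137) ≈ 0.552.
Too low — raise k to concentrate. Iterating converges to k ≈ 8.34.
Then θ = 74/(8.34−1) ≈ 10.1.

k ≈ 8.34, θ ≈ 10.1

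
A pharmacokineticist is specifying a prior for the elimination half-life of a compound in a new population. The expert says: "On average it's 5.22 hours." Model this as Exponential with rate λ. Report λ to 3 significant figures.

λ ≈ 0.192

Exponential mean = 1/λ, so λ = 1/5.22 = 0.192.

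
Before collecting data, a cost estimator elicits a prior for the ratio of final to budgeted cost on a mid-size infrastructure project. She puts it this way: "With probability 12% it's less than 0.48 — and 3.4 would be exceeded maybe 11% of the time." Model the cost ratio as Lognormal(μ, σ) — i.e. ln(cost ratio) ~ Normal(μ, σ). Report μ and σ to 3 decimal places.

If T ~ Lognormal(μ,σ) then ln T ~ Normal(μ,σ), so the p-quantile of ln T is μ + z_p·σ.
ln(0.48) = -0.734 and ln(3.4) = 1.224; z_{0.12} = -1.175, z_{0.89} = 1.227.
σ = (1.224 − -0.734)/(1.227 − (-1.175)) = 0.815.
μ = -0.734 − (-1.175)·0.815 = 0.224.

μ ≈ 0.224, σ ≈ 0.815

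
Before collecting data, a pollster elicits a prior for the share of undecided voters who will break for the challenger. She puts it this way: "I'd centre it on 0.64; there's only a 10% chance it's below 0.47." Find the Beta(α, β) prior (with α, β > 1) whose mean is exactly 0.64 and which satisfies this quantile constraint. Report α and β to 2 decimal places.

α ≈ 8.59, β ≈ 4.83

With mean 0.64 fixed, write α = 0.64s, β = 0.36s where s = α+β.
Need P(θ < 0.47) = 0.1 under Beta(0.64s, 0.36s). Normal approximation: (q−m)/√(m(1−m)/s) ≈ z_{0.1} = -1.28, so s ≈ 0.64·0.36·(-1.28)²/(0.47−0.64)² = 13.1.
At s = 13.1: P(θ<0.47) ≈ 0.103. Adjusting to match 0.1 gives s ≈ 13.43.
So α = 0.64·13.43 ≈ 8.59, β = 0.36·13.43 ≈ 4.83.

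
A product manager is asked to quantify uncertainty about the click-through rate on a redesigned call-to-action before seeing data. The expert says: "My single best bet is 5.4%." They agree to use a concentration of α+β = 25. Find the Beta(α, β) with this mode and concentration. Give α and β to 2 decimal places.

For α,β > 1 the Beta mode is (α−1)/(α+β−2). With α+β = 25, the mode is (α−1)/23.
Set (α−1)/23 = 0.054 → α = 1 + 0.054·23 = 2.24.
β = 25 − α = 22.76.

α = 2.24, β = 22.76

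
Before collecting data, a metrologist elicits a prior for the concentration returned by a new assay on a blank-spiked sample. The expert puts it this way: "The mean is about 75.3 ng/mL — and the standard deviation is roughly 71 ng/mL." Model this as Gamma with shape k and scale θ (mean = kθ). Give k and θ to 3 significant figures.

k ≈ 1.12, θ ≈ 66.9

For Gamma(k, scale θ): mean = kθ, variance = kθ², so CV = 1/√k.
CV = SD/mean = 71/75.3 = 0.9429, hence k = 1/CV² = 1.12.
Then θ = mean/k = 75.3/1.12 = 66.9.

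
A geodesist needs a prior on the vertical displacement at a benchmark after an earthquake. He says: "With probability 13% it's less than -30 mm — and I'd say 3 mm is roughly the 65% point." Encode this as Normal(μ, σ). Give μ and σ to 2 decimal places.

μ = -5.41, σ = 21.83

The p-quantile of Normal(μ,σ) is μ + z_p·σ, with z_{0.13} = -1.126 and z_{0.65} = 0.3853.
Eliminate σ: μ = (z₂·x₁ − z₁·x₂)/(z₂ − z₁) = (0.3853·-30 − (-1.126)·3)/1.512 = -5.41.
Then σ = (x₂ − x₁)/(z₂ − z₁) = (3 − -30)/1.512 = 21.83.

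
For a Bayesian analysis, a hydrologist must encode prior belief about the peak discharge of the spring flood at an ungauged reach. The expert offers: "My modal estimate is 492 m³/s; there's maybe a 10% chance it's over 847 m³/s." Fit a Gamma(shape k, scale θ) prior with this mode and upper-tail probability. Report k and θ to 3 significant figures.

k ≈ 7.42, θ ≈ 76.6

Gamma(k,θ) with k>1 has mode (k−1)θ, so θ = 492/(k−1).
Need P(X < 847) = 0.9 with θ tied to k this way. Start at k = 2, θ = 492: P(X<847) ≈ 0.513.
Too low — raise k to concentrate. Iterating converges to k ≈ 7.42.
Then θ = 492/(7.42−1) ≈ 76.6.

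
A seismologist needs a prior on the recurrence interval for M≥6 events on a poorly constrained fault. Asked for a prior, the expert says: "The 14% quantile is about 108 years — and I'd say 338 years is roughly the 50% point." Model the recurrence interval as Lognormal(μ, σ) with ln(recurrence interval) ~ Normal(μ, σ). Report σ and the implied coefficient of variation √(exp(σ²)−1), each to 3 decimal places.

σ ≈ 1.056, CV ≈ 1.432

If T ~ Lognormal(μ,σ) then ln T ~ Normal(μ,σ), so the p-quantile of ln T is μ + z_p·σ.
ln(108) = 4.682 and ln(338) = 5.823; z_{0.14} = -1.08, z_{0.5} = 0.
σ = (5.823 − 4.682)/(0 − (-1.08)) = 1.056.
μ = 4.682 − (-1.08)·1.056 = 5.823.
CV = √(exp(σ²)−1) = √(exp(1.1153)−1) = 1.432.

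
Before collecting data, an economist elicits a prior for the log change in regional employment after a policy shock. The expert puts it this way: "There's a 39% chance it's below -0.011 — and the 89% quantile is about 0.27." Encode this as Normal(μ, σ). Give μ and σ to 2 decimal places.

μ = 0.04, σ = 0.19

The p-quantile of Normal(μ,σ) is μ + z_p·σ, with z_{0.39} = -0.2793 and z_{0.89} = 1.227.
Eliminate σ: μ = (z₂·x₁ − z₁·x₂)/(z₂ − z₁) = (1.227·-0.011 − (-0.2793)·0.27)/1.506 = 0.04.
Then σ = (x₂ − x₁)/(z₂ − z₁) = (0.27 − -0.011)/1.506 = 0.19.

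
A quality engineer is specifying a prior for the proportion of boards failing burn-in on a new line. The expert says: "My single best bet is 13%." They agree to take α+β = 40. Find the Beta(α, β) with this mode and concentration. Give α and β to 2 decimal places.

α = 5.94, β = 34.06

For α,β > 1 the Beta mode is (α−1)/(α+β−2). With α+β = 40, the mode is (α−1)/38.
Set (α−1)/38 = 0.13 → α = 1 + 0.13·38 = 5.94.
β = 40 − α = 34.06.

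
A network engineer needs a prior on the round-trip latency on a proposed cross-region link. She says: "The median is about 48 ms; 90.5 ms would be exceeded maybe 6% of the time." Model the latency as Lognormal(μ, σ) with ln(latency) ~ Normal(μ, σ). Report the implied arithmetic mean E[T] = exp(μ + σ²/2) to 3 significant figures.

If T ~ Lognormal(μ,σ) then ln T ~ Normal(μ,σ), so the p-quantile of ln T is μ + z_p·σ.
ln(48) = 3.871 and ln(90.5) = 4.505; z_{0.5} = 0, z_{0.94} = 1.555.
σ = (4.505 − 3.871)/(1.555 − (0)) = 0.408.
μ = 3.871 − (0)·0.408 = 3.871.
E[T] = exp(μ + σ²/2) = exp(3.871 + 0.0832) = 52.2 ms.

E[T] ≈ 52.2 ms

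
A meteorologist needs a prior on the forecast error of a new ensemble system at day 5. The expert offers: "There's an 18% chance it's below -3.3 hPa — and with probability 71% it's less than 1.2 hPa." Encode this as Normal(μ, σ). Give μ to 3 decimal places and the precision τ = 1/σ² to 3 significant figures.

μ = -0.495, τ = 0.107

For Normal(μ,σ), the p-quantile is μ + z_p·σ. Here z_{0.18} = -0.9154, z_{0.71} = 0.5534.
So -3.3 = μ − 0.9154σ and 1.2 = μ + 0.5534σ.
Subtracting: σ = (1.2 − -3.3)/(0.5534 − (-0.9154)) = 3.064.
Then μ = -3.3 − (-0.9154)·3.064 = -0.495.
Precision τ = 1/σ² = 1/3.064² = 0.107.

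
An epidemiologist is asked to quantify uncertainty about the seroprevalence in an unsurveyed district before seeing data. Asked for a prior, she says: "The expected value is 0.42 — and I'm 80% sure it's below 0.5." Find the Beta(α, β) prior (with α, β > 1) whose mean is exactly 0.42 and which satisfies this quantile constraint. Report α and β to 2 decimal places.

α ≈ 11.21, β ≈ 15.48

With mean 0.42 fixed, write α = 0.42s, β = 0.58s where s = α+β.
Need P(θ < 0.5) = 0.8 under Beta(0.42s, 0.58s). Normal approximation: (q−m)/√(m(1−m)/s) ≈ z_{0.8} = 0.842, so s ≈ 0.42·0.58·(0.842)²/(0.5−0.42)² = 27.0.
At s = 27.0: P(θ<0.5) ≈ 0.801. Adjusting to match 0.8 gives s ≈ 26.69.
So α = 0.42·26.69 ≈ 11.21, β = 0.58·26.69 ≈ 15.48.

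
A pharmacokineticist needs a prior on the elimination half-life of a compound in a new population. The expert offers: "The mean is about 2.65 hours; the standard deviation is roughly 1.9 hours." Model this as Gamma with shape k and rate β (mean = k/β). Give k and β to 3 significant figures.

k ≈ 1.95, β ≈ 0.734

For Gamma(k, rate β): mean = k/β, variance = k/β², so CV = 1/√k.
CV = SD/mean = 1.9/2.65 = 0.717, hence k = 1/CV² = 1.95.
Then β = k/mean = 1.95/2.65 = 0.734.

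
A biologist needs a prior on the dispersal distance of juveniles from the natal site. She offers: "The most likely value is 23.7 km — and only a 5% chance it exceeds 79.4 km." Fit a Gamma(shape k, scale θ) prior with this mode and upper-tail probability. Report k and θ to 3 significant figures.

k ≈ 2.78, θ ≈ 13.3

Gamma(k,θ) with k>1 has mode (k−1)θ, so θ = 23.7/(k−1).
Need P(X < 79.4) = 0.95 with θ tied to k this way. Start at k = 2, θ = 23.7: P(X<79.4) ≈ 0.847.
Too low — raise k to concentrate. Iterating converges to k ≈ 2.78.
Then θ = 23.7/(2.78−1) ≈ 13.3.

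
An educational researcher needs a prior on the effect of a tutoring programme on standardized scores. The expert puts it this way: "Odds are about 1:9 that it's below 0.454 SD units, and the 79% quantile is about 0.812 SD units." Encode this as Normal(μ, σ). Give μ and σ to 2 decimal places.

μ = 0.67, σ = 0.17

The p-quantile of Normal(μ,σ) is μ + z_p·σ, with z_{0.1} = -1.282 and z_{0.79} = 0.8064.
Eliminate σ: μ = (z₂·x₁ − z₁·x₂)/(z₂ − z₁) = (0.8064·0.454 − (-1.282)·0.812)/2.088 = 0.67.
Then σ = (x₂ − x₁)/(z₂ − z₁) = (0.812 − 0.454)/2.088 = 0.17.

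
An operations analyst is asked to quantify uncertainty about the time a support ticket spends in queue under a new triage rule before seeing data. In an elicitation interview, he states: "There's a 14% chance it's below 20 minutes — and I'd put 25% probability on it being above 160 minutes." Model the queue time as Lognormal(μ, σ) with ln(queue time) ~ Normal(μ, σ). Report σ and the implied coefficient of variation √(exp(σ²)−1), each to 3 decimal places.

σ ≈ 1.185, CV ≈ 1.753

If T ~ Lognormal(μ,σ) then ln T ~ Normal(μ,σ), so the p-quantile of ln T is μ + z_p·σ.
ln(20) = 2.996 and ln(160) = 5.075; z_{0.14} = -1.08, z_{0.75} = 0.6745.
σ = (5.075 − 2.996)/(0.6745 − (-1.08)) = 1.185.
μ = 2.996 − (-1.08)·1.185 = 4.276.
CV = √(exp(σ²)−1) = √(exp(1.4042)−1) = 1.753.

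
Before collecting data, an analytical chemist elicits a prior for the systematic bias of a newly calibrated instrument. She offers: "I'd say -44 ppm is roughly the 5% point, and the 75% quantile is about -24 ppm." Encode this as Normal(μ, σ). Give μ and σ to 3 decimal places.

μ = -29.816, σ = 8.623

The p-quantile of Normal(μ,σ) is μ + z_p·σ, with z_{0.05} = -1.645 and z_{0.75} = 0.6745.
Eliminate σ: μ = (z₂·x₁ − z₁·x₂)/(z₂ − z₁) = (0.6745·-44 − (-1.645)·-24)/2.319 = -29.816.
Then σ = (x₂ − x₁)/(z₂ − z₁) = (-24 − -44)/2.319 = 8.623.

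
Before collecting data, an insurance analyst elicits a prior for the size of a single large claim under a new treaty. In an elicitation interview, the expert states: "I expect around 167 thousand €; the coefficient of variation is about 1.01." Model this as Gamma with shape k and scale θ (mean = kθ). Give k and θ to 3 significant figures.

For Gamma(k, scale θ): mean = kθ, variance = kθ², so CV = 1/√k.
CV = 1.01, hence k = 1/CV² = 0.98.
Then θ = mean/k = 167/0.98 = 170.

k ≈ 0.98, θ ≈ 170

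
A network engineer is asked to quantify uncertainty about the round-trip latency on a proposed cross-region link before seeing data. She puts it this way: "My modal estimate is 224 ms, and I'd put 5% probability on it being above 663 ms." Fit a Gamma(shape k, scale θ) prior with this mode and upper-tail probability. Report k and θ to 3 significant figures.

k ≈ 3.26, θ ≈ 99.3

Gamma(k,θ) with k>1 has mode (k−1)θ, so θ = 224/(k−1).
Need P(X < 663) = 0.95 with θ tied to k this way. Start at k = 2, θ = 224: P(X<663) ≈ 0.795.
Too low — raise k to concentrate. Iterating converges to k ≈ 3.26.
Then θ = 224/(3.26−1) ≈ 99.3.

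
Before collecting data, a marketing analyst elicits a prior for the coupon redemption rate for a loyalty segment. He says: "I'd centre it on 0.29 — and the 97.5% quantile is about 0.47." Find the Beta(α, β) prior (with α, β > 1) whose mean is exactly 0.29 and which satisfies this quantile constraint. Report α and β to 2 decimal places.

α ≈ 7.91, β ≈ 19.37

With mean 0.29 fixed, write α = 0.29s, β = 0.71s where s = α+β.
Need P(θ < 0.47) = 0.975 under Beta(0.29s, 0.71s). Normal approximation: (q−m)/√(m(1−m)/s) ≈ z_{0.975} = 1.96, so s ≈ 0.29·0.71·(1.96)²/(0.47−0.29)² = 24.4.
At s = 24.4: P(θ<0.47) ≈ 0.968. Adjusting to match 0.975 gives s ≈ 27.27.
So α = 0.29·27.27 ≈ 7.91, β = 0.71·27.27 ≈ 19.37.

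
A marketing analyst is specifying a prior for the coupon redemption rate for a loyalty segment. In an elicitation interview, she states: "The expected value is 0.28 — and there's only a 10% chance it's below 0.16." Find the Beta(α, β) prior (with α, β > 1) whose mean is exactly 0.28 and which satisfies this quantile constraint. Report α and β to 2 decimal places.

α ≈ 5.76, β ≈ 14.82

With mean 0.28 fixed, write α = 0.28s, β = 0.72s where s = α+β.
Need P(θ < 0.16) = 0.1 under Beta(0.28s, 0.72s). Normal approximation: (q−m)/√(m(1−m)/s) ≈ z_{0.1} = -1.28, so s ≈ 0.28·0.72·(-1.28)²/(0.16−0.28)² = 23.0.
At s = 23.0: P(θ<0.16) ≈ 0.086. Adjusting to match 0.1 gives s ≈ 20.59.
So α = 0.28·20.59 ≈ 5.76, β = 0.72·20.59 ≈ 14.82.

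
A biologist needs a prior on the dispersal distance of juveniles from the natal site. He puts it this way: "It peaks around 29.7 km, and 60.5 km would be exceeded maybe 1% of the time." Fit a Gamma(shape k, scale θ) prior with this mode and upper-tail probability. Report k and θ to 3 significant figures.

k ≈ 10.7, θ ≈ 3.07

Gamma(k,θ) with k>1 has mode (k−1)θ, so θ = 29.7/(k−1).
Need P(X < 60.5) = 0.99 with θ tied to k this way. Start at k = 2, θ = 29.7: P(X<60.5) ≈ 0.604.
Too low — raise k to concentrate. Iterating converges to k ≈ 10.7.
Then θ = 29.7/(10.7−1) ≈ 3.07.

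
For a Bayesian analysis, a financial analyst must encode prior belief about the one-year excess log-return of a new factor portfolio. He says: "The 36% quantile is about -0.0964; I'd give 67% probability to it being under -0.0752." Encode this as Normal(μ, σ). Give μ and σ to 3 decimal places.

μ = -0.087, σ = 0.027

For Normal(μ,σ), the p-quantile is μ + z_p·σ. Here z_{0.36} = -0.3585, z_{0.67} = 0.4399.
So -0.0964 = μ − 0.3585σ and -0.0752 = μ + 0.4399σ.
Subtracting: σ = (-0.0752 − -0.0964)/(0.4399 − (-0.3585)) = 0.027.
Then μ = -0.0964 − (-0.3585)·0.027 = -0.087.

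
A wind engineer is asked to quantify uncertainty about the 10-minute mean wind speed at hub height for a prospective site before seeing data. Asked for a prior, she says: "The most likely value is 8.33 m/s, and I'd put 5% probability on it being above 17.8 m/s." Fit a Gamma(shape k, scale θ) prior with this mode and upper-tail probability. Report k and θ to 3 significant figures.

Gamma(k,θ) with k>1 has mode (k−1)θ, so θ = 8.33/(k−1).
Need P(X < 17.8) = 0.95 with θ tied to k this way. Start at k = 2, θ = 8.33: P(X<17.8) ≈ 0.630.
Too low — raise k to concentrate. Iterating converges to k ≈ 5.78.
Then θ = 8.33/(5.78−1) ≈ 1.74.

k ≈ 5.78, θ ≈ 1.74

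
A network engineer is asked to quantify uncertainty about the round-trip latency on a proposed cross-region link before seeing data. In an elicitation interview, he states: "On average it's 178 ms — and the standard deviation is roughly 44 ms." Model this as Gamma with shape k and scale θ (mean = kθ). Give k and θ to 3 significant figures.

For Gamma(k, scale θ): mean = kθ, variance = kθ², so CV = 1/√k.
CV = SD/mean = 44/178 = 0.2472, hence k = 1/CV² = 16.4.
Then θ = mean/k = 178/16.4 = 10.9.

k ≈ 16.4, θ ≈ 10.9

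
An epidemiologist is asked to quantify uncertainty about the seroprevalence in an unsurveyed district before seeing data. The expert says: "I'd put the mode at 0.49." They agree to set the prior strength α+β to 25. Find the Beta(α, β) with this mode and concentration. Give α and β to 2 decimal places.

α = 12.27, β = 12.73

For α,β > 1 the Beta mode is (α−1)/(α+β−2). With α+β = 25, the mode is (α−1)/23.
Set (α−1)/23 = 0.49 → α = 1 + 0.49·23 = 12.27.
β = 25 − α = 12.73.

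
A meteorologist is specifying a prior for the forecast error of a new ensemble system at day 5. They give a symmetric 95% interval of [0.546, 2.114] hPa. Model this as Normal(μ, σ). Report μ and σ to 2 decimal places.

A symmetric 95% interval runs μ ± z·σ with z = 1.96.
Half-width = 0.784, so σ = 0.784/1.96 = 0.40.
μ is the interval midpoint, 1.33.

μ = 1.33, σ = 0.40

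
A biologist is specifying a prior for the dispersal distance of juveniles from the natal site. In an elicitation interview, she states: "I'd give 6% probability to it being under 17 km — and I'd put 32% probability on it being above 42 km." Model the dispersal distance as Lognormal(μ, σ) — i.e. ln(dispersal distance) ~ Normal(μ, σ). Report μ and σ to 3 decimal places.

μ ≈ 3.529, σ ≈ 0.447

If T ~ Lognormal(μ,σ) then ln T ~ Normal(μ,σ), so the p-quantile of ln T is μ + z_p·σ.
ln(17) = 2.833 and ln(42) = 3.738; z_{0.06} = -1.555, z_{0.68} = 0.4677.
σ = (3.738 − 2.833)/(0.4677 − (-1.555)) = 0.447.
μ = 2.833 − (-1.555)·0.447 = 3.529.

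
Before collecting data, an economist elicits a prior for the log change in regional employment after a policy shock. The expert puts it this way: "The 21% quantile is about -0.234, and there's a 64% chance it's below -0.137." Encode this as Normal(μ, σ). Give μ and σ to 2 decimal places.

μ = -0.17, σ = 0.08

The p-quantile of Normal(μ,σ) is μ + z_p·σ, with z_{0.21} = -0.8064 and z_{0.64} = 0.3585.
Eliminate σ: μ = (z₂·x₁ − z₁·x₂)/(z₂ − z₁) = (0.3585·-0.234 − (-0.8064)·-0.137)/1.165 = -0.17.
Then σ = (x₂ − x₁)/(z₂ − z₁) = (-0.137 − -0.234)/1.165 = 0.08.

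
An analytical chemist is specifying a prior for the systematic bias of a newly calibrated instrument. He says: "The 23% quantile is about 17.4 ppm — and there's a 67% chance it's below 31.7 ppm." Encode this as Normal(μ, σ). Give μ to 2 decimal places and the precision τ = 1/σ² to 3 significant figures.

μ = 26.36, τ = 0.00679

The p-quantile of Normal(μ,σ) is μ + z_p·σ, with z_{0.23} = -0.7388 and z_{0.67} = 0.4399.
Eliminate σ: μ = (z₂·x₁ − z₁·x₂)/(z₂ − z₁) = (0.4399·17.4 − (-0.7388)·31.7)/1.179 = 26.36.
Then σ = (x₂ − x₁)/(z₂ − z₁) = (31.7 − 17.4)/1.179 = 12.13.
Precision τ = 1/σ² = 1/12.13² = 0.00679.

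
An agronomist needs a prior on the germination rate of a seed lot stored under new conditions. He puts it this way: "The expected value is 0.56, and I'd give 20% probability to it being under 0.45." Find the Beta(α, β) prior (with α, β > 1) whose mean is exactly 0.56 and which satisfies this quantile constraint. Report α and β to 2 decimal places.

α ≈ 8.03, β ≈ 6.31

With mean 0.56 fixed, write α = 0.56s, β = 0.44s where s = α+β.
Need P(θ < 0.45) = 0.2 under Beta(0.56s, 0.44s). Normal approximation: (q−m)/√(m(1−m)/s) ≈ z_{0.2} = -0.842, so s ≈ 0.56·0.44·(-0.842)²/(0.45−0.56)² = 14.4.
At s = 14.4: P(θ<0.45) ≈ 0.199. Adjusting to match 0.2 gives s ≈ 14.34.
So α = 0.56·14.34 ≈ 8.03, β = 0.44·14.34 ≈ 6.31.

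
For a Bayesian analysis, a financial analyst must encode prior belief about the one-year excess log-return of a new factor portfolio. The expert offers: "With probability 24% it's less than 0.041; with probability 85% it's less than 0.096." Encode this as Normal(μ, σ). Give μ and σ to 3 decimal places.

μ = 0.063, σ = 0.032

For Normal(μ,σ), the p-quantile is μ + z_p·σ. Here z_{0.24} = -0.7063, z_{0.85} = 1.036.
So 0.041 = μ − 0.7063σ and 0.096 = μ + 1.036σ.
Subtracting: σ = (0.096 − 0.041)/(1.036 − (-0.7063)) = 0.032.
Then μ = 0.041 − (-0.7063)·0.032 = 0.063.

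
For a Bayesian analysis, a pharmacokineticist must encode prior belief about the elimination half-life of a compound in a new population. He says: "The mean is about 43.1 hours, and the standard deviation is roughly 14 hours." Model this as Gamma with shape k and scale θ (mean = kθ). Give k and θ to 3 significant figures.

For Gamma(k, scale θ): mean = kθ, variance = kθ², so CV = 1/√k.
CV = SD/mean = 14/43.1 = 0.3248, hence k = 1/CV² = 9.48.
Then θ = mean/k = 43.1/9.48 = 4.55.

k ≈ 9.48, θ ≈ 4.55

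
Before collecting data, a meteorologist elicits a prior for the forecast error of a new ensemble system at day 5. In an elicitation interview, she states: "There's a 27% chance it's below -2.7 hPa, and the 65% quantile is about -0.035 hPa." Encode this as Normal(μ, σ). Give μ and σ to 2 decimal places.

For Normal(μ,σ), the p-quantile is μ + z_p·σ. Here z_{0.27} = -0.6128, z_{0.65} = 0.3853.
So -2.7 = μ − 0.6128σ and -0.035 = μ + 0.3853σ.
Subtracting: σ = (-0.035 − -2.7)/(0.3853 − (-0.6128)) = 2.67.
Then μ = -2.7 − (-0.6128)·2.67 = -1.06.

μ = -1.06, σ = 2.67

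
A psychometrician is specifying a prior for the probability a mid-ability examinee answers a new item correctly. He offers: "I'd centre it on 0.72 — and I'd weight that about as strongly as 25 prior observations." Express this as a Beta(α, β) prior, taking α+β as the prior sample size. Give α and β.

α = 18, β = 7

Under the effective-sample-size interpretation, Beta(α, β) has prior mean α/(α+β) and prior sample size α+β.
So α+β = 25 and α/(α+β) = 0.72, giving α = 0.72·25 = 18 and β = 25 − 18 = 7.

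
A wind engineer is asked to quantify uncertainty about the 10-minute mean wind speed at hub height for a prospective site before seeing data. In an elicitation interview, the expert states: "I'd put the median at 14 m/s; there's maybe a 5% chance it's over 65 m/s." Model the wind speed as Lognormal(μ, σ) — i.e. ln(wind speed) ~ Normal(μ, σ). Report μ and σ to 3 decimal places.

If T ~ Lognormal(μ,σ) then ln T ~ Normal(μ,σ), so the p-quantile of ln T is μ + z_p·σ.
ln(14) = 2.639 and ln(65) = 4.174; z_{0.5} = 0, z_{0.95} = 1.645.
σ = (4.174 − 2.639)/(1.645 − (0)) = 0.933.
μ = 2.639 − (0)·0.933 = 2.639.

μ ≈ 2.639, σ ≈ 0.933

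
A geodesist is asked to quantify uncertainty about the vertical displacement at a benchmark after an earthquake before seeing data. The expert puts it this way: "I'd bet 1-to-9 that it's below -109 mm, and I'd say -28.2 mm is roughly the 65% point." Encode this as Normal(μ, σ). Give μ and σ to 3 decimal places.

μ = -46.878, σ = 48.474

For Normal(μ,σ), the p-quantile is μ + z_p·σ. Here z_{0.1} = -1.282, z_{0.65} = 0.3853.
So -109 = μ − 1.282σ and -28.2 = μ + 0.3853σ.
Subtracting: σ = (-28.2 − -109)/(0.3853 − (-1.282)) = 48.474.
Then μ = -109 − (-1.282)·48.474 = -46.878.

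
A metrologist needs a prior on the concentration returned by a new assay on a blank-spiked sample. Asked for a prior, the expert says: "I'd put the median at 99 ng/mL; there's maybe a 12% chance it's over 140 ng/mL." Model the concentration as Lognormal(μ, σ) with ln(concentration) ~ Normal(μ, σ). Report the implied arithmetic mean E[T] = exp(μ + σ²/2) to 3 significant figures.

If T ~ Lognormal(μ,σ) then ln T ~ Normal(μ,σ), so the p-quantile of ln T is μ + z_p·σ.
ln(99) = 4.595 and ln(140) = 4.942; z_{0.5} = 0, z_{0.88} = 1.175.
σ = (4.942 − 4.595)/(1.175 − (0)) = 0.295.
μ = 4.595 − (0)·0.295 = 4.595.
E[T] = exp(μ + σ²/2) = exp(4.595 + 0.0435) = 103 ng/mL.

E[T] ≈ 103 ng/mL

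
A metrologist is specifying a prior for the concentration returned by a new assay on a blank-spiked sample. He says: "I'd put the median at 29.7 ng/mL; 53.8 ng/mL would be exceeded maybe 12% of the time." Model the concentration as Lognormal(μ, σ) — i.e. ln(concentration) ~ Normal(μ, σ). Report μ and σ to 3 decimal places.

μ ≈ 3.391, σ ≈ 0.506

If T ~ Lognormal(μ,σ) then ln T ~ Normal(μ,σ), so the p-quantile of ln T is μ + z_p·σ.
ln(29.7) = 3.391 and ln(53.8) = 3.985; z_{0.5} = 0, z_{0.88} = 1.175.
σ = (3.985 − 3.391)/(1.175 − (0)) = 0.506.
μ = 3.391 − (0)·0.506 = 3.391.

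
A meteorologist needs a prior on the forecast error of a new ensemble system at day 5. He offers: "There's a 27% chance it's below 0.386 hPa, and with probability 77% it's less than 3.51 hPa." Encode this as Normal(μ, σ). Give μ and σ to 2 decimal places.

μ = 1.80, σ = 2.31

For Normal(μ,σ), the p-quantile is μ + z_p·σ. Here z_{0.27} = -0.6128, z_{0.77} = 0.7388.
So 0.386 = μ − 0.6128σ and 3.51 = μ + 0.7388σ.
Subtracting: σ = (3.51 − 0.386)/(0.7388 − (-0.6128)) = 2.31.
Then μ = 0.386 − (-0.6128)·2.31 = 1.80.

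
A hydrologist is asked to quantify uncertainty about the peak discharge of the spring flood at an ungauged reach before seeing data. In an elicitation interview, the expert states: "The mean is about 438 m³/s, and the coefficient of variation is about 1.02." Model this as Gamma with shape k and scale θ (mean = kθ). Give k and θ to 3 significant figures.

For Gamma(k, scale θ): mean = kθ, variance = kθ², so CV = 1/√k.
CV = 1.02, hence k = 1/CV² = 0.961.
Then θ = mean/k = 438/0.961 = 456.

k ≈ 0.961, θ ≈ 456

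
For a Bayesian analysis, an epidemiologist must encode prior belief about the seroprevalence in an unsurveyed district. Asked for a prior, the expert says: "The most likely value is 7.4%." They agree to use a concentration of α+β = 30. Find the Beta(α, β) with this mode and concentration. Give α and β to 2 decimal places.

α = 3.07, β = 26.93

For α,β > 1 the Beta mode is (α−1)/(α+β−2). With α+β = 30, the mode is (α−1)/28.
Set (α−1)/28 = 0.074 → α = 1 + 0.074·28 = 3.07.
β = 30 − α = 26.93.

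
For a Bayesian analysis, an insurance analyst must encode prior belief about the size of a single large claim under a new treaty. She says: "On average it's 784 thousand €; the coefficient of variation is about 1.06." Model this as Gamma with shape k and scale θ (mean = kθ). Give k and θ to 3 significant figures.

k ≈ 0.89, θ ≈ 881

For Gamma(k, scale θ): mean = kθ, variance = kθ², so CV = 1/√k.
CV = 1.06, hence k = 1/CV² = 0.89.
Then θ = mean/k = 784/0.89 = 881.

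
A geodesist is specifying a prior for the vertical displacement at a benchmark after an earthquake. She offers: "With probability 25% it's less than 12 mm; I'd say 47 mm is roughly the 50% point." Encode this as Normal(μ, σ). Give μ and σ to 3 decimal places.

For Normal(μ,σ), the p-quantile is μ + z_p·σ. Here z_{0.25} = -0.6745, z_{0.5} = 0.
So 12 = μ − 0.6745σ and 47 = μ + 0σ.
Subtracting: σ = (47 − 12)/(0 − (-0.6745)) = 51.891.
Then μ = 12 − (-0.6745)·51.891 = 47.000.

μ = 47.000, σ = 51.891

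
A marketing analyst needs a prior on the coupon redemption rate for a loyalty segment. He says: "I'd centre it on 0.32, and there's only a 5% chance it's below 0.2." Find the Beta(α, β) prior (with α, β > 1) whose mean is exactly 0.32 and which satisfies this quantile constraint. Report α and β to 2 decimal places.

α ≈ 11.59, β ≈ 24.63

With mean 0.32 fixed, write α = 0.32s, β = 0.68s where s = α+β.
Need P(θ < 0.2) = 0.05 under Beta(0.32s, 0.68s). Normal approximation: (q−m)/√(m(1−m)/s) ≈ z_{0.05} = -1.64, so s ≈ 0.32·0.68·(-1.64)²/(0.2−0.32)² = 40.9.
At s = 40.9: P(θ<0.2) ≈ 0.040. Adjusting to match 0.05 gives s ≈ 36.22.
So α = 0.32·36.22 ≈ 11.59, β = 0.68·36.22 ≈ 24.63.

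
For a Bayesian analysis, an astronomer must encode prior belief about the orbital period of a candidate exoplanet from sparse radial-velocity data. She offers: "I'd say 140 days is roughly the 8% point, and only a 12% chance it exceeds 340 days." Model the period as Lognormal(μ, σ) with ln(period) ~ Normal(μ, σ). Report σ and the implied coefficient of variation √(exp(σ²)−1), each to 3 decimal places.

σ ≈ 0.344, CV ≈ 0.354

If T ~ Lognormal(μ,σ) then ln T ~ Normal(μ,σ), so the p-quantile of ln T is μ + z_p·σ.
ln(140) = 4.942 and ln(340) = 5.829; z_{0.08} = -1.405, z_{0.88} = 1.175.
σ = (5.829 − 4.942)/(1.175 − (-1.405)) = 0.344.
μ = 4.942 − (-1.405)·0.344 = 5.425.
CV = √(exp(σ²)−1) = √(exp(0.1183)−1) = 0.354.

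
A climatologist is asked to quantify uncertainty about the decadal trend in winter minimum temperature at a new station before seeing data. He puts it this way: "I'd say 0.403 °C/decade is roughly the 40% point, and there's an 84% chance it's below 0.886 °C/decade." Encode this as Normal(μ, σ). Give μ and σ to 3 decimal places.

For Normal(μ,σ), the p-quantile is μ + z_p·σ. Here z_{0.4} = -0.2533, z_{0.84} = 0.9945.
So 0.403 = μ − 0.2533σ and 0.886 = μ + 0.9945σ.
Subtracting: σ = (0.886 − 0.403)/(0.9945 − (-0.2533)) = 0.387.
Then μ = 0.403 − (-0.2533)·0.387 = 0.501.

μ = 0.501, σ = 0.387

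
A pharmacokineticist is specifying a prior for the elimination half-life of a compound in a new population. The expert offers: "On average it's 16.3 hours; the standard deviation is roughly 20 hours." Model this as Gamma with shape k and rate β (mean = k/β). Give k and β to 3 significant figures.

For Gamma(k, rate β): mean = k/β, variance = k/β², so CV = 1/√k.
CV = SD/mean = 20/16.3 = 1.227, hence k = 1/CV² = 0.664.
Then β = k/mean = 0.664/16.3 = 0.0408.

k ≈ 0.664, β ≈ 0.0408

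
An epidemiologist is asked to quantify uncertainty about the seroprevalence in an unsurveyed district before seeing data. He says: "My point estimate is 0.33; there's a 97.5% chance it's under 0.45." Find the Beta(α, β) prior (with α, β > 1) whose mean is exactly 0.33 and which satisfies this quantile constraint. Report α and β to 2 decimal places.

With mean 0.33 fixed, write α = 0.33s, β = 0.67s where s = α+β.
Need P(θ < 0.45) = 0.975 under Beta(0.33s, 0.67s). Normal approximation: (q−m)/√(m(1−m)/s) ≈ z_{0.975} = 1.96, so s ≈ 0.33·0.67·(1.96)²/(0.45−0.33)² = 59.0.
At s = 59.0: P(θ<0.45) ≈ 0.971. Adjusting to match 0.975 gives s ≈ 62.83.
So α = 0.33·62.83 ≈ 20.73, β = 0.67·62.83 ≈ 42.09.

α ≈ 20.73, β ≈ 42.09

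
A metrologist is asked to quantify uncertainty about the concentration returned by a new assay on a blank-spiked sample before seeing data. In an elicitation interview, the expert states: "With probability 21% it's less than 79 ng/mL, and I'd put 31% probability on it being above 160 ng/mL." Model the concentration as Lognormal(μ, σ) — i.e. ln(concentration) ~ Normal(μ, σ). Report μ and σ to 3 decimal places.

μ ≈ 4.806, σ ≈ 0.542

If T ~ Lognormal(μ,σ) then ln T ~ Normal(μ,σ), so the p-quantile of ln T is μ + z_p·σ.
ln(79) = 4.369 and ln(160) = 5.075; z_{0.21} = -0.8064, z_{0.69} = 0.4959.
σ = (5.075 − 4.369)/(0.4959 − (-0.8064)) = 0.542.
μ = 4.369 − (-0.8064)·0.542 = 4.806.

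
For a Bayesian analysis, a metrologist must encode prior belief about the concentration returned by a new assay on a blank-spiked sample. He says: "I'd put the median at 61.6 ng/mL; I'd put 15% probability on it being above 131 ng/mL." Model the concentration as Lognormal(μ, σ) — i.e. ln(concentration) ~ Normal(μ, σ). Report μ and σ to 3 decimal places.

μ ≈ 4.121, σ ≈ 0.728

If T ~ Lognormal(μ,σ) then ln T ~ Normal(μ,σ), so the p-quantile of ln T is μ + z_p·σ.
ln(61.6) = 4.121 and ln(131) = 4.875; z_{0.5} = 0, z_{0.85} = 1.036.
σ = (4.875 − 4.121)/(1.036 − (0)) = 0.728.
μ = 4.121 − (0)·0.728 = 4.121.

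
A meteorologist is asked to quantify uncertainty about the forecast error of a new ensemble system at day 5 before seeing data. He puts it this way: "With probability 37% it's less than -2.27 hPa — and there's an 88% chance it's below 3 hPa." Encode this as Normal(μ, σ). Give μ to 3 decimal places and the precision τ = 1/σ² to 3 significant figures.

The p-quantile of Normal(μ,σ) is μ + z_p·σ, with z_{0.37} = -0.3319 and z_{0.88} = 1.175.
Eliminate σ: μ = (z₂·x₁ − z₁·x₂)/(z₂ − z₁) = (1.175·-2.27 − (-0.3319)·3)/1.507 = -1.109.
Then σ = (x₂ − x₁)/(z₂ − z₁) = (3 − -2.27)/1.507 = 3.497.
Precision τ = 1/σ² = 1/3.497² = 0.0818.

μ = -1.109, τ = 0.0818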